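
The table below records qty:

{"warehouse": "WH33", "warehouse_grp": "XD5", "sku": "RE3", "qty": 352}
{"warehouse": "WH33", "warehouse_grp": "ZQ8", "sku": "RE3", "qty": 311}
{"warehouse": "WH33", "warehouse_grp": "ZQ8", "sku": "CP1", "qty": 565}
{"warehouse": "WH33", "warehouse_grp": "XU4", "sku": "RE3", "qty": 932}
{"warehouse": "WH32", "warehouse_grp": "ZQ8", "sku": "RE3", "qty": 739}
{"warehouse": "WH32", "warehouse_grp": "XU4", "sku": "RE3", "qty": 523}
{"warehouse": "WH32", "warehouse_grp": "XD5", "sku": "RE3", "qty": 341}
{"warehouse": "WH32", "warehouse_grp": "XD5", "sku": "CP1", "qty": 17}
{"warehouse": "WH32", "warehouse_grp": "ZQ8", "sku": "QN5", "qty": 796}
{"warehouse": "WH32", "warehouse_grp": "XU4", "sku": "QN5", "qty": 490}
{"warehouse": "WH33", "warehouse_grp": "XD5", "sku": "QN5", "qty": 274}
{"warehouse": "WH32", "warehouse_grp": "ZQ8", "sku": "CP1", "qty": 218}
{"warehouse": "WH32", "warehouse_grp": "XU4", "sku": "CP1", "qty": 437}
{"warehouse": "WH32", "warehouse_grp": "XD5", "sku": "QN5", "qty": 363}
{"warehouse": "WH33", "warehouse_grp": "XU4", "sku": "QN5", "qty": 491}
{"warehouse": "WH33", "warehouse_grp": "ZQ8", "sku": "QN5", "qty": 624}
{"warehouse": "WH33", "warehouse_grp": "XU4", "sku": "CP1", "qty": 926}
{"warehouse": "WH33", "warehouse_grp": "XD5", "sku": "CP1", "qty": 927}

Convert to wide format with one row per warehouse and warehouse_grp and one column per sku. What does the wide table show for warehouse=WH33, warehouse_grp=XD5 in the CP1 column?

Wide layout: rows indexed by warehouse and warehouse_grp, columns are the 3 distinct sku values (RE3, CP1, QN5).
Cell (warehouse=WH33, warehouse_grp=XD5, sku=CP1) draws from the long row where warehouse=WH33, warehouse_grp=XD5 and sku=CP1, which has qty=927.

927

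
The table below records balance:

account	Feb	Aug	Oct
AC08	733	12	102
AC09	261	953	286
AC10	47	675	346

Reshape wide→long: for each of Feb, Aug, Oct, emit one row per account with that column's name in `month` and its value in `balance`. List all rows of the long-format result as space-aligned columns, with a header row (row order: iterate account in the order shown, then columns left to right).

Each (account, column) pair becomes one row: 3 × 3 = 9 rows.
For example, (AC08, Feb) → balance=733.

account  month  balance
AC08     Feb    733    
AC08     Aug    12     
AC08     Oct    102    
AC09     Feb    261    
AC09     Aug    953    
AC09     Oct    286    
AC10     Feb    47     
AC10     Aug    675    
AC10     Oct    346    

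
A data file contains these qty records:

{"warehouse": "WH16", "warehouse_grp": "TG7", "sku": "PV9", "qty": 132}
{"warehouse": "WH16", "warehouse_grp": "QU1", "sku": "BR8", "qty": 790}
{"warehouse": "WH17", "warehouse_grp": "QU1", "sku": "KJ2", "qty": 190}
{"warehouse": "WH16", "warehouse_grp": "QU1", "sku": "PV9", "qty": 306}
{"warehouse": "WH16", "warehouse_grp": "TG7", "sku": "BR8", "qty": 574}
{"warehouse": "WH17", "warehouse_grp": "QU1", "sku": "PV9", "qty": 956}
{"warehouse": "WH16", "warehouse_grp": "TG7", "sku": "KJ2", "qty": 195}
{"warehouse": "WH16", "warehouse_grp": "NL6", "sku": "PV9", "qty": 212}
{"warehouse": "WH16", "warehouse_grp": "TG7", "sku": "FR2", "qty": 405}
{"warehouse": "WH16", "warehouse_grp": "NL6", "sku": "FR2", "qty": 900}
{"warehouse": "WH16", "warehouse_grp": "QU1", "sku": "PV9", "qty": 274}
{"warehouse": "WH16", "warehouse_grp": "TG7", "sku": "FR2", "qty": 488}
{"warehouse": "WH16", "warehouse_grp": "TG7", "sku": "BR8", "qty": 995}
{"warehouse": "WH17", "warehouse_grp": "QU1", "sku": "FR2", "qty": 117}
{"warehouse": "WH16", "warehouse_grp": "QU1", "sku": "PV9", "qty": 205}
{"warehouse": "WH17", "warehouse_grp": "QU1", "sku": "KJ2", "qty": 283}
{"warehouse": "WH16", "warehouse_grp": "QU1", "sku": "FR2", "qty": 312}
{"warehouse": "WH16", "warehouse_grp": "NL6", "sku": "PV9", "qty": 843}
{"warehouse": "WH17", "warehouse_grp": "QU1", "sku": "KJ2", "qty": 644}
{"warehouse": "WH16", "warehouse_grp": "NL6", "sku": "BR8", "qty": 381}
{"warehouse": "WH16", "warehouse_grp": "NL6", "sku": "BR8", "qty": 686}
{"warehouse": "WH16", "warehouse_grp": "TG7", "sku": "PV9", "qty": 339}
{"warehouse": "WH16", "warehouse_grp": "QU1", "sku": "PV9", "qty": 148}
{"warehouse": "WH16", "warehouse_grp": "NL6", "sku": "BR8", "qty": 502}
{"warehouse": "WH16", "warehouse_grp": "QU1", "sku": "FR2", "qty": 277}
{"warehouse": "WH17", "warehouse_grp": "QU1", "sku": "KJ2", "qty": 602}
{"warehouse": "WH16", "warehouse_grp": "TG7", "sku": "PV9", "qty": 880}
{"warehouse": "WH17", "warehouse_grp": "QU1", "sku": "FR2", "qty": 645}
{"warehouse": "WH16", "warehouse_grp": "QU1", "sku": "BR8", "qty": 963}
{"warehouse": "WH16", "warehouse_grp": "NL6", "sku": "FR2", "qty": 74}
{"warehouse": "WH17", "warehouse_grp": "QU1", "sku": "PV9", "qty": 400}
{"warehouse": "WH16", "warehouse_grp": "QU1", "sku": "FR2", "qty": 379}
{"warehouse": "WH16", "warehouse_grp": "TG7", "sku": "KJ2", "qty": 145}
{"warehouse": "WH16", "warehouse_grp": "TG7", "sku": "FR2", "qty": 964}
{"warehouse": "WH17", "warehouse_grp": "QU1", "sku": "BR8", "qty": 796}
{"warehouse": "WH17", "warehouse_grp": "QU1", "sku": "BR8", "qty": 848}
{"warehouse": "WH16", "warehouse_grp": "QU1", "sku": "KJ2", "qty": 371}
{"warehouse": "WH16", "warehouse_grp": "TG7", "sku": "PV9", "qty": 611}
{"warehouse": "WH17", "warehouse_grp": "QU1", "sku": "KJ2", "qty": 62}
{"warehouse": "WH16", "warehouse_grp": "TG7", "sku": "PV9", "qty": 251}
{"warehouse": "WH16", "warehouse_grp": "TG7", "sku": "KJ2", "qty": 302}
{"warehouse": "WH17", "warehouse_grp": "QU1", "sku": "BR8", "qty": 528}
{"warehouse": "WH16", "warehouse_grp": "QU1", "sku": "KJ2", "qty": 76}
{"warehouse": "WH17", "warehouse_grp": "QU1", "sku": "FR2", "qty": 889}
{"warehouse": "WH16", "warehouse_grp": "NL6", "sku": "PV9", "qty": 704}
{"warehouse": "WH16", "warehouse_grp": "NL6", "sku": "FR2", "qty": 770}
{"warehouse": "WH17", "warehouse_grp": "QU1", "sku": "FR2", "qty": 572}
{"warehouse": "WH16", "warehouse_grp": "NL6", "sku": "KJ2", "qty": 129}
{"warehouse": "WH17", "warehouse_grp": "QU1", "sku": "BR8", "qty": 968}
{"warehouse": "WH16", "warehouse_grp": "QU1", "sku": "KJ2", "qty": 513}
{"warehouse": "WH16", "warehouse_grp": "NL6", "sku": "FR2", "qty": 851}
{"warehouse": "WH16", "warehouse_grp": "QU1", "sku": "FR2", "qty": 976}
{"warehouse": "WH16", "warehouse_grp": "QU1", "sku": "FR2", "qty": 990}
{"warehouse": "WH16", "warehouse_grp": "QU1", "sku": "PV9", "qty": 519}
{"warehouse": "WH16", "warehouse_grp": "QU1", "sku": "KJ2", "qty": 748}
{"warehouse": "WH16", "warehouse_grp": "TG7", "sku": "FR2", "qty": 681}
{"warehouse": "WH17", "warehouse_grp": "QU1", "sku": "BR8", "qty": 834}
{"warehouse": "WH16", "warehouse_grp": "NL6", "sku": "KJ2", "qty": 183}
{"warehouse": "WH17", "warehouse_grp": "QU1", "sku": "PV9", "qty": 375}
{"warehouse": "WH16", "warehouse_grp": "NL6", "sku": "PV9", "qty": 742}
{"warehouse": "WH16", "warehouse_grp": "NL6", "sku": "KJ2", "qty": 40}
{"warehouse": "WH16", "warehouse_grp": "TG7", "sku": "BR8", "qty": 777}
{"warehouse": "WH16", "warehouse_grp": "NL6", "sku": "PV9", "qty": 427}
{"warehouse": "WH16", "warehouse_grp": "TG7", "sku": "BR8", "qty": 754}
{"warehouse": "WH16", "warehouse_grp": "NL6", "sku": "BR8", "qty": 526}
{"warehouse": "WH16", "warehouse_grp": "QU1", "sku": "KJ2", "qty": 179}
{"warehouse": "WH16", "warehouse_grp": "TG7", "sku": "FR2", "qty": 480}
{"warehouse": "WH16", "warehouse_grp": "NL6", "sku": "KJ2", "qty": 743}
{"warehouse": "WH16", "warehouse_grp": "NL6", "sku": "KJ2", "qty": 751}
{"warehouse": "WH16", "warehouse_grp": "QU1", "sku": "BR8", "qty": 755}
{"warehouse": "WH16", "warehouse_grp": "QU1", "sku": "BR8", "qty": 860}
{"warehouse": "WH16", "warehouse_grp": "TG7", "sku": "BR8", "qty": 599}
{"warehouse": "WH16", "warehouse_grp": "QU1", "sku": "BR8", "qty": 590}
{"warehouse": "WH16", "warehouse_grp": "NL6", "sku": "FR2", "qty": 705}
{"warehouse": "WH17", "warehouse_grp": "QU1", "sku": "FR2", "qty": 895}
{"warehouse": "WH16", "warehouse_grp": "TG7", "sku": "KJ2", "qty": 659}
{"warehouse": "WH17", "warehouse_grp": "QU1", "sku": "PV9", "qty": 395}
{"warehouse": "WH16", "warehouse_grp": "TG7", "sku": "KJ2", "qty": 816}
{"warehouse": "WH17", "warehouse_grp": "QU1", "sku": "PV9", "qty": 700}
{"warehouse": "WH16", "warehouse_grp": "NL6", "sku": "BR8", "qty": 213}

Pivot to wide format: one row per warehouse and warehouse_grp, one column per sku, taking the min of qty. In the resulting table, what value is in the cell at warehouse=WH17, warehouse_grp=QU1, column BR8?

Rows with warehouse=WH17, warehouse_grp=QU1 and sku=BR8: qty values are 796, 848, 528, 968, 834.
min(796, 848, 528, 968, 834) = 528.

528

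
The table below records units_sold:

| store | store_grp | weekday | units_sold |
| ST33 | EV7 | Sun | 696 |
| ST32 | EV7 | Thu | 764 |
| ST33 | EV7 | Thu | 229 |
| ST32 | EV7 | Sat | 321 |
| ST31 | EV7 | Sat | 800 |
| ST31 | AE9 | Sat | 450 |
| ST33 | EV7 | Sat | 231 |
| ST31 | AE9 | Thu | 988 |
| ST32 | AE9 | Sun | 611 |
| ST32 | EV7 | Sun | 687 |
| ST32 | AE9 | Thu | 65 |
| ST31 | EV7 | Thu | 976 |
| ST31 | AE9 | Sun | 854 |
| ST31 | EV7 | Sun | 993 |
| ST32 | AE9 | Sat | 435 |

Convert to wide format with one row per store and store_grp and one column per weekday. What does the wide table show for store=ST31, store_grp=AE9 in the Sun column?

Wide layout: rows indexed by store and store_grp, columns are the 3 distinct weekday values (Sun, Thu, Sat).
Cell (store=ST31, store_grp=AE9, weekday=Sun) draws from the long row where store=ST31, store_grp=AE9 and weekday=Sun, which has units_sold=854.

854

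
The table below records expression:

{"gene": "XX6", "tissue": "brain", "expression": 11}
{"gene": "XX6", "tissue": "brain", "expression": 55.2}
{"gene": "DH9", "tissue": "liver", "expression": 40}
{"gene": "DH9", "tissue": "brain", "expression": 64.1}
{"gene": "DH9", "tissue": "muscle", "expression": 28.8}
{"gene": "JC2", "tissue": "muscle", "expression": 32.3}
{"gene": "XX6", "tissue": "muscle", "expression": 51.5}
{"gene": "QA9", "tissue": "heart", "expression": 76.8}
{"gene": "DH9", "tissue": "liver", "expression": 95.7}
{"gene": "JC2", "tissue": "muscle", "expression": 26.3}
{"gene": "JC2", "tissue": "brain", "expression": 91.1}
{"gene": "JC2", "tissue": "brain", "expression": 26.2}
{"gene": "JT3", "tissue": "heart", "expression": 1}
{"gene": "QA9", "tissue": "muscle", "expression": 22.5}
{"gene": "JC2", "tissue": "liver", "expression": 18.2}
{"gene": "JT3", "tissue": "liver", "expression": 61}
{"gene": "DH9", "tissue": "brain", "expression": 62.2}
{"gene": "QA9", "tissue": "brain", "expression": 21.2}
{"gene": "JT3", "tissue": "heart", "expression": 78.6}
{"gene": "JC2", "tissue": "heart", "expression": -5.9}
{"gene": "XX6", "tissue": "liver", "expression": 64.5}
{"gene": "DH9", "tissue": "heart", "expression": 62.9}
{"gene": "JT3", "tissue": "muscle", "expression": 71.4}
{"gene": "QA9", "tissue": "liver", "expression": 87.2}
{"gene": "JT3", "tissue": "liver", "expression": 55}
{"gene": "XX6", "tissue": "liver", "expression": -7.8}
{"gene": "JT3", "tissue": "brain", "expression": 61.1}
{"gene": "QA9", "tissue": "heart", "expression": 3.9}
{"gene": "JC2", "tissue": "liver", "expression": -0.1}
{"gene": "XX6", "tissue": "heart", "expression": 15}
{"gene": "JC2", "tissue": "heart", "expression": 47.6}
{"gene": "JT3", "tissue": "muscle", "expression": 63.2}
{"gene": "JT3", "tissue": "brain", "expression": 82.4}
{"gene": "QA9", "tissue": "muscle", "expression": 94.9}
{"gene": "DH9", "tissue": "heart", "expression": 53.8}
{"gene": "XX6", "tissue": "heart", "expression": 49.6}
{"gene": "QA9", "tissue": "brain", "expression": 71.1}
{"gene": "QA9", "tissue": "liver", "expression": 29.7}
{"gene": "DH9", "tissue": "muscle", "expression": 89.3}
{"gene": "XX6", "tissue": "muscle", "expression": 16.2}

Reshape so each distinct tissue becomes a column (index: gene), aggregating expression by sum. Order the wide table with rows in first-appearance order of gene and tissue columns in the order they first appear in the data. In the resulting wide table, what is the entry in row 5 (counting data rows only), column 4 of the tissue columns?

79.6

With rows in first-appearance order of gene, row 5 is gene=JT3. tissue columns in first-appearance order: brain, liver, muscle, heart; column 4 is heart.
Long rows with gene=JT3, tissue=heart: 1 + 78.6 = 79.6.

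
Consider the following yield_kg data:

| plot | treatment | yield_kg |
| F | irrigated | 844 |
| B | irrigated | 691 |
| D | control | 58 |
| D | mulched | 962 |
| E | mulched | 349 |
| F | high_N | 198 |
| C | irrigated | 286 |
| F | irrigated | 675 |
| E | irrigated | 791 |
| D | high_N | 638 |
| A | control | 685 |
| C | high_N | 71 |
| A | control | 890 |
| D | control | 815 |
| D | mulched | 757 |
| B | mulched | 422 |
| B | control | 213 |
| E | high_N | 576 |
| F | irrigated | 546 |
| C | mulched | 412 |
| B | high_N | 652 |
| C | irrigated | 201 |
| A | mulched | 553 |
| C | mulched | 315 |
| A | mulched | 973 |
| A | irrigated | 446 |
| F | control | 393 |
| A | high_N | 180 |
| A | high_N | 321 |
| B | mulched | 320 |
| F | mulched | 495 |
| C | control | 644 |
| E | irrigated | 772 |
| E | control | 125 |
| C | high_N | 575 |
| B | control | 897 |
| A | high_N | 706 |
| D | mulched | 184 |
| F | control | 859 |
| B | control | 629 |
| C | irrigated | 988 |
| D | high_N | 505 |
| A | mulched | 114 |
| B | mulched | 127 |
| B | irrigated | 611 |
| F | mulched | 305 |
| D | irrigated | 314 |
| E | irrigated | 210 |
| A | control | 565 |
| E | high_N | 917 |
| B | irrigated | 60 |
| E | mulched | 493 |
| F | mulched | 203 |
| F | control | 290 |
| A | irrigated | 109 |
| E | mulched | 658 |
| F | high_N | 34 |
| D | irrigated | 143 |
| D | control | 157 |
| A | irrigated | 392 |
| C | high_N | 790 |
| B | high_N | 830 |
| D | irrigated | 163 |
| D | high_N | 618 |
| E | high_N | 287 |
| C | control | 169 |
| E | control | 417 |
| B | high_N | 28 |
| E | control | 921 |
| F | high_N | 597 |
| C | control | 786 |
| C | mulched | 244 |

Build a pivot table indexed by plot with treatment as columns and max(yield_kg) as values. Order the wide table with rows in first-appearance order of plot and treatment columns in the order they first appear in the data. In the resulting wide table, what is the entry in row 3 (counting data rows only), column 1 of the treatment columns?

314

With rows in first-appearance order of plot, row 3 is plot=D. treatment columns in first-appearance order: irrigated, control, mulched, high_N; column 1 is irrigated.
Long rows with plot=D, treatment=irrigated: max(314, 143, 163) = 314.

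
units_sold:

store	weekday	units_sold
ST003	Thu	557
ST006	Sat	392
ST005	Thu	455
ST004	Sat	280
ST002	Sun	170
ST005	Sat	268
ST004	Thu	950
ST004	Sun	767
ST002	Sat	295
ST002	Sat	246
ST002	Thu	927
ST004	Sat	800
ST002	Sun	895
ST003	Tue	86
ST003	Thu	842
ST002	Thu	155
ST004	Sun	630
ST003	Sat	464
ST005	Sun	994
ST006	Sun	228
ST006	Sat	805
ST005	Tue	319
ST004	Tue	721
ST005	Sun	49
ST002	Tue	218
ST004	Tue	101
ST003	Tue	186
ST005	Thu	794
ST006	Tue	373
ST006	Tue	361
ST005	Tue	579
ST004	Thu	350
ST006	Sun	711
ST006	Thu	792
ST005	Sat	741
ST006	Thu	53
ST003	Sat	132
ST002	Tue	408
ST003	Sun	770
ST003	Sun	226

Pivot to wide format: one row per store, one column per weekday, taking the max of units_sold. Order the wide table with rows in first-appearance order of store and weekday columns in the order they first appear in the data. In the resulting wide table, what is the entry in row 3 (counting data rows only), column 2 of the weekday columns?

With rows in first-appearance order of store, row 3 is store=ST005. weekday columns in first-appearance order: Thu, Sat, Sun, Tue; column 2 is Sat.
Long rows with store=ST005, weekday=Sat: max(268, 741) = 741.

741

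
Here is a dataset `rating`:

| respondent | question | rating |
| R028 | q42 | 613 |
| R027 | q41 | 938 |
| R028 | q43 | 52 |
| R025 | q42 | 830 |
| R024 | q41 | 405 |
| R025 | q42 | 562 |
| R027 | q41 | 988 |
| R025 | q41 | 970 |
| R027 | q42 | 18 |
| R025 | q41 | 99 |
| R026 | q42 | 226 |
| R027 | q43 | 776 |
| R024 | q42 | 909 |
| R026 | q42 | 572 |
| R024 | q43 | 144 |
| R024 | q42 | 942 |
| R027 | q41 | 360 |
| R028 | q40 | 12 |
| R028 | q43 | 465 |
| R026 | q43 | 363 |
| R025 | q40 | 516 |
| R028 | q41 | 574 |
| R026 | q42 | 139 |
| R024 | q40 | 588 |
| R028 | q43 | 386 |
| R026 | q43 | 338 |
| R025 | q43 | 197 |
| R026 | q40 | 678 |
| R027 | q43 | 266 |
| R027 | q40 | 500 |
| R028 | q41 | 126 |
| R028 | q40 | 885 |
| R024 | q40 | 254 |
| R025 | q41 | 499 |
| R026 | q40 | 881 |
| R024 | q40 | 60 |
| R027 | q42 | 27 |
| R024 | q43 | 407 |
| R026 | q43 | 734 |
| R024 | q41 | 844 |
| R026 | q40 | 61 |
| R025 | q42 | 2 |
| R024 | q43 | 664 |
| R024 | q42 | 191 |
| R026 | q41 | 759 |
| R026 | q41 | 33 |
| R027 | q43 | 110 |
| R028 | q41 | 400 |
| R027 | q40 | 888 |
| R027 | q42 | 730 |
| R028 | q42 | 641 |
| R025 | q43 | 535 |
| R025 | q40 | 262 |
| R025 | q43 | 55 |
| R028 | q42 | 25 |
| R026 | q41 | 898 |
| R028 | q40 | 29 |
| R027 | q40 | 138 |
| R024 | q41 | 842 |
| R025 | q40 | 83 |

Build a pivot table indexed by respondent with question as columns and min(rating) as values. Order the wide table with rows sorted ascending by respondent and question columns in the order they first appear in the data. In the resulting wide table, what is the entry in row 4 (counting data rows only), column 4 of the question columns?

With rows sorted ascending by respondent, row 4 is respondent=R027. question columns in first-appearance order: q42, q41, q43, q40; column 4 is q40.
Long rows with respondent=R027, question=q40: min(500, 888, 138) = 138.

138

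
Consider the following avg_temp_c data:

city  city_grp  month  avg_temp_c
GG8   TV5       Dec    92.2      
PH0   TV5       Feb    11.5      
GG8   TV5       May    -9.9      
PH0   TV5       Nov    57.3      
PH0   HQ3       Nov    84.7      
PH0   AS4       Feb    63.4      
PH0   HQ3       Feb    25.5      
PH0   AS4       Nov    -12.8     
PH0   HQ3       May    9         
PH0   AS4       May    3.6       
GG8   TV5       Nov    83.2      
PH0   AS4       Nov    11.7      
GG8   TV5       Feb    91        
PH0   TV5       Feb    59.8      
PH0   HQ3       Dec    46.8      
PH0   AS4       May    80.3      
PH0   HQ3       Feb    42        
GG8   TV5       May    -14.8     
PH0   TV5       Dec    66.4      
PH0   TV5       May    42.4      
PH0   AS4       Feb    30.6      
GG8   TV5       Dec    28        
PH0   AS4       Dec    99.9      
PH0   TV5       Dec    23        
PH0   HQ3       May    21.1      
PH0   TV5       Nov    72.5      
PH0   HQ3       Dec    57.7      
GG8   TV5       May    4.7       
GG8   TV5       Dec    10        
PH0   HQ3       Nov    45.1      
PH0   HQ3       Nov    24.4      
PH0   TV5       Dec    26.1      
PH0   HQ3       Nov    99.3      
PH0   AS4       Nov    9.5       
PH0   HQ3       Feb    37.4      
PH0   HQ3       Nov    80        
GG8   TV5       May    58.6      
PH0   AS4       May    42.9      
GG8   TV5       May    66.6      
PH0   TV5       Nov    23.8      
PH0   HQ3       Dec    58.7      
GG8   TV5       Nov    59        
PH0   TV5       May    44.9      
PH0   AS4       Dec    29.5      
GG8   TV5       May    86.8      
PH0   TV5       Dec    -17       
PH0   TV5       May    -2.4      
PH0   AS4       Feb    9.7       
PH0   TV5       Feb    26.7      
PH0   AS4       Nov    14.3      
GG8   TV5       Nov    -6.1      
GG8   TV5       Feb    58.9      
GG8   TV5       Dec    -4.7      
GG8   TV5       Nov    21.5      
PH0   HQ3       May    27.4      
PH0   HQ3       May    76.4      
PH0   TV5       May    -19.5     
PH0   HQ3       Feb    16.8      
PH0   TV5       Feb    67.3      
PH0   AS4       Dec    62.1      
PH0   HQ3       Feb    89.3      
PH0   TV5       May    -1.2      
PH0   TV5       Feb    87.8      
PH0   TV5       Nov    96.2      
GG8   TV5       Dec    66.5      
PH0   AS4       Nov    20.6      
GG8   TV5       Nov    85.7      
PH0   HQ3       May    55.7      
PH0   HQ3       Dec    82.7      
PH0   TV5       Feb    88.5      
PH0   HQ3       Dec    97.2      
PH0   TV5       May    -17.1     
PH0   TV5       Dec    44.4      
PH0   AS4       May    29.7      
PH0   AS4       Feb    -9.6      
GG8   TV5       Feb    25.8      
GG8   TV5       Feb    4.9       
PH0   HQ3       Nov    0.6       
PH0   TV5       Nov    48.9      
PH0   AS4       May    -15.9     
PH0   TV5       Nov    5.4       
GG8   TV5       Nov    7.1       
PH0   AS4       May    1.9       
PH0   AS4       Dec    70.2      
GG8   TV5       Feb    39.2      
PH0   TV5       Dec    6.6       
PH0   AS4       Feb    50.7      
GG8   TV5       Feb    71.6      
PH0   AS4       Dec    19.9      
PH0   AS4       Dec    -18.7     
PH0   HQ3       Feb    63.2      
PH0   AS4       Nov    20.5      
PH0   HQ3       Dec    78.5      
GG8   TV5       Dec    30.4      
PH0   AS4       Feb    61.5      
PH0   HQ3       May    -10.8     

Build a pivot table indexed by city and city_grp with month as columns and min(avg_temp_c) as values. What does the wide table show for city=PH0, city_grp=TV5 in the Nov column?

5.4

Rows with city=PH0, city_grp=TV5 and month=Nov: avg_temp_c values are 57.3, 72.5, 23.8, 96.2, 48.9, 5.4.
min(57.3, 72.5, 23.8, 96.2, 48.9, 5.4) = 5.4.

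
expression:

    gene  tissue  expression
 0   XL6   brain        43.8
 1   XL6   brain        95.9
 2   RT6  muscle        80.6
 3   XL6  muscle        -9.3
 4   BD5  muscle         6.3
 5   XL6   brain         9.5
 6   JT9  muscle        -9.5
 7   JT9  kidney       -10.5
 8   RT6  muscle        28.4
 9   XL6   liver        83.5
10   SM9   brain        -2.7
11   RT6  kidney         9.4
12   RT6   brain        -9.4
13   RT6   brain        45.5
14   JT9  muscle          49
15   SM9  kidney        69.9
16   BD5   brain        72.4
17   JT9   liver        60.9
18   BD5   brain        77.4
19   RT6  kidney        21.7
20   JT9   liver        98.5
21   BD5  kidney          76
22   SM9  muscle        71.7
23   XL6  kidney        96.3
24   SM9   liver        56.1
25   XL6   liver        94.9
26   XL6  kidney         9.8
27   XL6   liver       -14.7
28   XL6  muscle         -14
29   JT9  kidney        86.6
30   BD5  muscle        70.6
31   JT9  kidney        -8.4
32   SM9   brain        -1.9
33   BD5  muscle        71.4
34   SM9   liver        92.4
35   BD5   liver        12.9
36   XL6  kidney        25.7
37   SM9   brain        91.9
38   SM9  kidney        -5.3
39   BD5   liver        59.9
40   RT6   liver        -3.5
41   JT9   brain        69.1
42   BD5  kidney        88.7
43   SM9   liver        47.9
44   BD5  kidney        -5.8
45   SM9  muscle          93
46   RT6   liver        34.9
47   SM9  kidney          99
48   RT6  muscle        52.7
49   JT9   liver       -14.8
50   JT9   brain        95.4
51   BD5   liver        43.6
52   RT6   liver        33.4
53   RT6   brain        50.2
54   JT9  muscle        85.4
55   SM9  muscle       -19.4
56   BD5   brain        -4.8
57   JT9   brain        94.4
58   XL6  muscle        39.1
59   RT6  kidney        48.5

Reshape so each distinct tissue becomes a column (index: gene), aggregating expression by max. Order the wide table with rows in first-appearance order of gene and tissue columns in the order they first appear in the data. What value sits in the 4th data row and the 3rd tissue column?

86.6

With rows in first-appearance order of gene, row 4 is gene=JT9. tissue columns in first-appearance order: brain, muscle, kidney, liver; column 3 is kidney.
Long rows with gene=JT9, tissue=kidney: max(-10.5, 86.6, -8.4) = 86.6.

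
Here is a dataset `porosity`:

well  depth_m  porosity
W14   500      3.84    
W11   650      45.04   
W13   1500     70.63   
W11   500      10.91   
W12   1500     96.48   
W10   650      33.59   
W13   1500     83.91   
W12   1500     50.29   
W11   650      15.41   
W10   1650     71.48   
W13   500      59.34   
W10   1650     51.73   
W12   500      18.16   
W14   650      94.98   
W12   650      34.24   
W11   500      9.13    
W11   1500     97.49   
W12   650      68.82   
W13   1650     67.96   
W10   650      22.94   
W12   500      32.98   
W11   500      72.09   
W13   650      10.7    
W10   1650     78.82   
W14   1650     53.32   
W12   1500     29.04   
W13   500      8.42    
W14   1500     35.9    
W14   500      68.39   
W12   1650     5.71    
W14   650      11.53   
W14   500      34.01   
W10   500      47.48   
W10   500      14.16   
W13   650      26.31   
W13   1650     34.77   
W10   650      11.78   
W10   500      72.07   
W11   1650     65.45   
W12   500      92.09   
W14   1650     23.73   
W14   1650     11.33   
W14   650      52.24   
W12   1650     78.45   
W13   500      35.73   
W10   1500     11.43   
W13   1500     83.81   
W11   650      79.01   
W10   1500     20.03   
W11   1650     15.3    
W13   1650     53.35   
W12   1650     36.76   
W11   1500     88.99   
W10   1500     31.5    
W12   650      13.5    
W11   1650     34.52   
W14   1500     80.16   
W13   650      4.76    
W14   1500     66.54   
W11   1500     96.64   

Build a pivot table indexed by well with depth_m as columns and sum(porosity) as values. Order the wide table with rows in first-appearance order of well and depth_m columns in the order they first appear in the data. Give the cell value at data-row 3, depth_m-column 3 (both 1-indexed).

With rows in first-appearance order of well, row 3 is well=W13. depth_m columns in first-appearance order: 500, 650, 1500, 1650; column 3 is 1500.
Long rows with well=W13, depth_m=1500: 70.63 + 83.91 + 83.81 = 238.35.

238.35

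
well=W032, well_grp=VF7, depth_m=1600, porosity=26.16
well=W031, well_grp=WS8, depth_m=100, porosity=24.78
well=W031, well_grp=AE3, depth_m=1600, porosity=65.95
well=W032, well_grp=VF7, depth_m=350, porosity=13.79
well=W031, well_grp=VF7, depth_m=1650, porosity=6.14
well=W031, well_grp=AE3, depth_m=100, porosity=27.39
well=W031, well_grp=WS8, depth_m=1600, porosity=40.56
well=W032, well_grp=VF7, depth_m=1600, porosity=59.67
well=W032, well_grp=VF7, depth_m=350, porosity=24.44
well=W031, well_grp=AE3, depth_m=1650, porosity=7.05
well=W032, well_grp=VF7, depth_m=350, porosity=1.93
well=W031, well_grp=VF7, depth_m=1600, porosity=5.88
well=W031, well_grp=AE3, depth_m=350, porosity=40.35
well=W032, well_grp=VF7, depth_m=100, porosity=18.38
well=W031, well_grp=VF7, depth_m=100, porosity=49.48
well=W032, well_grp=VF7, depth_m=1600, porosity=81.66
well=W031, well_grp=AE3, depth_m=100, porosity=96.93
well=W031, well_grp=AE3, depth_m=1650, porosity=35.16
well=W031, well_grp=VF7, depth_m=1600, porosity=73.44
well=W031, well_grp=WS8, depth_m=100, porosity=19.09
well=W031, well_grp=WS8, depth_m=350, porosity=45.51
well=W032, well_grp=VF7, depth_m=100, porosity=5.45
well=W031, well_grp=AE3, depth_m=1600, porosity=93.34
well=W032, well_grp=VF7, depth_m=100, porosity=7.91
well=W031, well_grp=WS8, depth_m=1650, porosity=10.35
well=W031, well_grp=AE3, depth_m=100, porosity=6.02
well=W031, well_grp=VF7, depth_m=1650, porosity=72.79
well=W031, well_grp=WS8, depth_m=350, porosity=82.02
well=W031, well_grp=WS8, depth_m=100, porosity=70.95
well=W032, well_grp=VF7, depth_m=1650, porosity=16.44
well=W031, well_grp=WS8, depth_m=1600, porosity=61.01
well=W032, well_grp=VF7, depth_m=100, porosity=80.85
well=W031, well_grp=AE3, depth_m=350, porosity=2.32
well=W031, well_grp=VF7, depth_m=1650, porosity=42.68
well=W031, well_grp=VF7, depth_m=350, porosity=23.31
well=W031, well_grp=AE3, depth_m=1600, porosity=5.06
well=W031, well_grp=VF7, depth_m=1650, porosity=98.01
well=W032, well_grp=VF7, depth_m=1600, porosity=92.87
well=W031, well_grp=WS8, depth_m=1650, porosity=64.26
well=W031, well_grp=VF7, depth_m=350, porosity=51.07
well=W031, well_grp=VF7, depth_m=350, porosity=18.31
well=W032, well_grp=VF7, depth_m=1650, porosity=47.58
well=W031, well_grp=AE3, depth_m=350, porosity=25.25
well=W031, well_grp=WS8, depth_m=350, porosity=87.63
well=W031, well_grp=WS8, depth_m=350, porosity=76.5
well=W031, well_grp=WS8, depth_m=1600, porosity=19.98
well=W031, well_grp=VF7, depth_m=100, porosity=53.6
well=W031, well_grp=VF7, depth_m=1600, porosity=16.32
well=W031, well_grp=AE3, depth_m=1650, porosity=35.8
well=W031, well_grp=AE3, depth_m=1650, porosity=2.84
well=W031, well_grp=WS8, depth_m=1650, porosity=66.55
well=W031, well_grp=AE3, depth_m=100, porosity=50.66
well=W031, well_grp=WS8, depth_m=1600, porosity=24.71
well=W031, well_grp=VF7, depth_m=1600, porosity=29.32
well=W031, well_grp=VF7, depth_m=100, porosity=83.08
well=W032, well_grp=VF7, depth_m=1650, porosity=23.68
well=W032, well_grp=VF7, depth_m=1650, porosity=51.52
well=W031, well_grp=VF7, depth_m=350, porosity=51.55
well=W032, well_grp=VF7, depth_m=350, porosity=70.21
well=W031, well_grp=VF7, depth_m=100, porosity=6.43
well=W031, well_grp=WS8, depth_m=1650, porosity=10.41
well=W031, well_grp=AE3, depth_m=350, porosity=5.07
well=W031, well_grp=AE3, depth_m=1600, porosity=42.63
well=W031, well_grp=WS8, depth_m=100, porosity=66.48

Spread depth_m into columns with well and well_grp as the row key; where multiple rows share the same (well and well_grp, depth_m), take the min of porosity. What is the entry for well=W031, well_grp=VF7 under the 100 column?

Rows with well=W031, well_grp=VF7 and depth_m=100: porosity values are 49.48, 53.6, 83.08, 6.43.
min(49.48, 53.6, 83.08, 6.43) = 6.43.

6.43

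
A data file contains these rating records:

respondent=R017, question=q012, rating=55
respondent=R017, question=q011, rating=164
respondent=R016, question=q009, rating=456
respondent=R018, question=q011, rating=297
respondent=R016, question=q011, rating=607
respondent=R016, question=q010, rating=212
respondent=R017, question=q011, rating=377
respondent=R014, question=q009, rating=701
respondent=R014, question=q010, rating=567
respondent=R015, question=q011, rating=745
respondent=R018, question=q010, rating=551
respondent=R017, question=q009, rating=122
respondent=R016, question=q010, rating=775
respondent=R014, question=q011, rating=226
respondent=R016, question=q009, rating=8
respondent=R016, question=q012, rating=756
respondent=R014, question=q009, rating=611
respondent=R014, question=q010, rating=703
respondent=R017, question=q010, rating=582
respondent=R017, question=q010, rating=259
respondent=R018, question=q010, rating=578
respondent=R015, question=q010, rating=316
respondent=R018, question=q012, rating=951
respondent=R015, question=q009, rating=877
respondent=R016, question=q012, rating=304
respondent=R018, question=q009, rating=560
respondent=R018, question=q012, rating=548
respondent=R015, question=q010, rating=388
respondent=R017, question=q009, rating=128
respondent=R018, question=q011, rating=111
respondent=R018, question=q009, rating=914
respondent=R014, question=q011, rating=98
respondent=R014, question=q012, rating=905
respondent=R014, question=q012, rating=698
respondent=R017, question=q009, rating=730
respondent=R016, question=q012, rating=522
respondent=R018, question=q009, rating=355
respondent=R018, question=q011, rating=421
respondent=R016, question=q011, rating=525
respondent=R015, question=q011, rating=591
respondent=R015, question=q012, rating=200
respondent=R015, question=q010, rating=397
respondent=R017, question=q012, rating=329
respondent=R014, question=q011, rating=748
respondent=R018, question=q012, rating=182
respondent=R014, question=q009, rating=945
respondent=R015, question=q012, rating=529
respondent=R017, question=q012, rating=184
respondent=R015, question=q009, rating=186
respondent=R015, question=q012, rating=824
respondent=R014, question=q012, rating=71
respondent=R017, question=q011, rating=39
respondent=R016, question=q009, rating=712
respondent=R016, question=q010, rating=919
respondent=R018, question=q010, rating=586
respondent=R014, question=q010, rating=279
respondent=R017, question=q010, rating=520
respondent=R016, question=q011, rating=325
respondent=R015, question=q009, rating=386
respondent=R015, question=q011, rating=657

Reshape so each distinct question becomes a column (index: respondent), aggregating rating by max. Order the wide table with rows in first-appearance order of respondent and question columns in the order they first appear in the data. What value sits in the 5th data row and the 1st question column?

With rows in first-appearance order of respondent, row 5 is respondent=R015. question columns in first-appearance order: q012, q011, q009, q010; column 1 is q012.
Long rows with respondent=R015, question=q012: max(200, 529, 824) = 824.

824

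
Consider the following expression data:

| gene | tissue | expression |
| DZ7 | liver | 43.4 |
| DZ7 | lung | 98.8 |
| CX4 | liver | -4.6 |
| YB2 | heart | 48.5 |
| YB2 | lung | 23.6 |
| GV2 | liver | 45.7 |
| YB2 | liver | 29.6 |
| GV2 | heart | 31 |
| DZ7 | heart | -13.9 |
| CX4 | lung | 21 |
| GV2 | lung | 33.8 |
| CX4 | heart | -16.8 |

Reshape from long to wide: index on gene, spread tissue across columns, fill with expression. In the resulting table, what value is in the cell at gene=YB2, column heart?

48.5

Wide layout: rows indexed by gene, columns are the 3 distinct tissue values (liver, lung, heart).
Cell (gene=YB2, tissue=heart) draws from the long row where gene=YB2 and tissue=heart, which has expression=48.5.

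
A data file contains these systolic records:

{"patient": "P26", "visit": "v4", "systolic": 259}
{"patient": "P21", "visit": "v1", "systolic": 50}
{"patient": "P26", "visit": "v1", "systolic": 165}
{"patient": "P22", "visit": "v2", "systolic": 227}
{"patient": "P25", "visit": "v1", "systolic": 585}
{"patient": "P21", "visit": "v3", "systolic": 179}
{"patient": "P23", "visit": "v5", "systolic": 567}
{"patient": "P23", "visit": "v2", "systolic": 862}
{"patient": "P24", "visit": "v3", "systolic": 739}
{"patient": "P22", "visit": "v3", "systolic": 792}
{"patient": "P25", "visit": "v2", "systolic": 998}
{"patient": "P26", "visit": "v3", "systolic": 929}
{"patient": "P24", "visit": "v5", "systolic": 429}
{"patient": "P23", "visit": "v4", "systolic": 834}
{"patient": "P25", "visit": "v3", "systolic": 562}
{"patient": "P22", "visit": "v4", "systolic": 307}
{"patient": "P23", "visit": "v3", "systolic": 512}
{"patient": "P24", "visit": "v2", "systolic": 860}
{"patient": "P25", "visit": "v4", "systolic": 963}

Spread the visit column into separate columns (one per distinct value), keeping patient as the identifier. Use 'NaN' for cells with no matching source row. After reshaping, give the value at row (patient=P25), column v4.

The long row with patient=P25, visit=v4 has systolic=963.

963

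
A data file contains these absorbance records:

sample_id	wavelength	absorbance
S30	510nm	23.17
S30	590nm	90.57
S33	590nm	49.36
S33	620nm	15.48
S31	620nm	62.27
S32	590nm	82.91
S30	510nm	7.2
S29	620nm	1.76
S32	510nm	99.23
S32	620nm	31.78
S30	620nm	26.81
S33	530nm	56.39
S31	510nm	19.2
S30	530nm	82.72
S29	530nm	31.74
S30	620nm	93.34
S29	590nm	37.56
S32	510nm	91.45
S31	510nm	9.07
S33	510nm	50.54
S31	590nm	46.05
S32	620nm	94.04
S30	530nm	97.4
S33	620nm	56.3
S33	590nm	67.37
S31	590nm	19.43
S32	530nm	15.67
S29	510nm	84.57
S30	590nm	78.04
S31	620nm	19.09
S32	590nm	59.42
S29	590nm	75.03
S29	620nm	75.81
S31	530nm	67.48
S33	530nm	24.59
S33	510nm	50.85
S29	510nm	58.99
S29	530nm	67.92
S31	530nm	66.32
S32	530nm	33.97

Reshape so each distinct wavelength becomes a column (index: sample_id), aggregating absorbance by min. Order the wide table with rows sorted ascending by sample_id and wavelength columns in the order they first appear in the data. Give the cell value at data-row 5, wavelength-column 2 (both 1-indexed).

With rows sorted ascending by sample_id, row 5 is sample_id=S33. wavelength columns in first-appearance order: 510nm, 590nm, 620nm, 530nm; column 2 is 590nm.
Long rows with sample_id=S33, wavelength=590nm: min(49.36, 67.37) = 49.36.

49.36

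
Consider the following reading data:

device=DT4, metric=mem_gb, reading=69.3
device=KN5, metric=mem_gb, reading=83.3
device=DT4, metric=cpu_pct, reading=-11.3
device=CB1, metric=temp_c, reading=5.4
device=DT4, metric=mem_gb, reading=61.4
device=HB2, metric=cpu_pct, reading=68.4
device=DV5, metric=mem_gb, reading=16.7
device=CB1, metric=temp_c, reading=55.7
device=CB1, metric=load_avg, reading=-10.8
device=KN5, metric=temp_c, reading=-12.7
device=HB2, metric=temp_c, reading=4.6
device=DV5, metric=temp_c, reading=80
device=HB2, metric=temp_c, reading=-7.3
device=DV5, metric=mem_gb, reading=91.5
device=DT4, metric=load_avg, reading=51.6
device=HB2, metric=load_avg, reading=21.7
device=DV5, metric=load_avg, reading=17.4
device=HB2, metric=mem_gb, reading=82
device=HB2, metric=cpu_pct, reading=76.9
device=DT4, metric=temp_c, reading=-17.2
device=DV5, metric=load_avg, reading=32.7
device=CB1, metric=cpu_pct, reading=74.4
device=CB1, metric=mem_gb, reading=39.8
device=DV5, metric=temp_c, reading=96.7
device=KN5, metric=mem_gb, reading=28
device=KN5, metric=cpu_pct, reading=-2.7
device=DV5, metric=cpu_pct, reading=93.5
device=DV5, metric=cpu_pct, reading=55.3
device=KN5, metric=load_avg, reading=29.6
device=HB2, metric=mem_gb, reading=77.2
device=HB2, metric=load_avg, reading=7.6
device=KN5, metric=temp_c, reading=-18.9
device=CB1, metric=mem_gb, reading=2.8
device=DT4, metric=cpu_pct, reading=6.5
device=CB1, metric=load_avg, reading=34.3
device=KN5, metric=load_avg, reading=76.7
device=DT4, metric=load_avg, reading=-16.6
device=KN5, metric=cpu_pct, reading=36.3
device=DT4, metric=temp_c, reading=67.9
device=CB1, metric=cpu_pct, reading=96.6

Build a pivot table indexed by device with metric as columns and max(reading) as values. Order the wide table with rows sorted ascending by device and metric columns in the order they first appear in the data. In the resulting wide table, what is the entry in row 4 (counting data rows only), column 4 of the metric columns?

21.7

With rows sorted ascending by device, row 4 is device=HB2. metric columns in first-appearance order: mem_gb, cpu_pct, temp_c, load_avg; column 4 is load_avg.
Long rows with device=HB2, metric=load_avg: max(21.7, 7.6) = 21.7.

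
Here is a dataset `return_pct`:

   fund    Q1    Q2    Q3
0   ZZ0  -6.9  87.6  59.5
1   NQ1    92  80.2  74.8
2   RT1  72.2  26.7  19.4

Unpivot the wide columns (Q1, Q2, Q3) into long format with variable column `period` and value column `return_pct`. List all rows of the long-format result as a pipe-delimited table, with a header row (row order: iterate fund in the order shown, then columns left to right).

Each (fund, column) pair becomes one row: 3 × 3 = 9 rows.
For example, (ZZ0, Q1) → return_pct=-6.9.

| fund | period | return_pct |
| ZZ0 | Q1 | -6.9 |
| ZZ0 | Q2 | 87.6 |
| ZZ0 | Q3 | 59.5 |
| NQ1 | Q1 | 92 |
| NQ1 | Q2 | 80.2 |
| NQ1 | Q3 | 74.8 |
| RT1 | Q1 | 72.2 |
| RT1 | Q2 | 26.7 |
| RT1 | Q3 | 19.4 |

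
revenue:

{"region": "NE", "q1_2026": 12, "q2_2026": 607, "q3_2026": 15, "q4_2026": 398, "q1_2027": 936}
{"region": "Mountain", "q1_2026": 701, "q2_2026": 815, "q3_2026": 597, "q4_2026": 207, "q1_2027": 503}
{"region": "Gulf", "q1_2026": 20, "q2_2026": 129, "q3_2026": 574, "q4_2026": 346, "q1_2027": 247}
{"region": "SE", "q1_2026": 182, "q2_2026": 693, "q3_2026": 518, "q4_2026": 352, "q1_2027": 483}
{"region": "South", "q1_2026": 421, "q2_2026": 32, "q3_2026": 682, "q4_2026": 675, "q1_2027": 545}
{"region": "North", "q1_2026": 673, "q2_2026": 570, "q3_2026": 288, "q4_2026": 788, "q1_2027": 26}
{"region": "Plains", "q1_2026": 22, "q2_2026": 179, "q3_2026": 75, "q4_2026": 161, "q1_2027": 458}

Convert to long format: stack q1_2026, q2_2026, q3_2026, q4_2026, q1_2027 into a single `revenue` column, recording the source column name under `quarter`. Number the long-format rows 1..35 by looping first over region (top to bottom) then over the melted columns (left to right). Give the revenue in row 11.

20

35 rows total (7 × 5). Row 11: index ⌊(11-1)/5⌋ = 2 into region → Gulf; (11-1) mod 5 = 0 into the melted columns → q1_2026.
So row 11 is (Gulf, q1_2026, 20); revenue = 20.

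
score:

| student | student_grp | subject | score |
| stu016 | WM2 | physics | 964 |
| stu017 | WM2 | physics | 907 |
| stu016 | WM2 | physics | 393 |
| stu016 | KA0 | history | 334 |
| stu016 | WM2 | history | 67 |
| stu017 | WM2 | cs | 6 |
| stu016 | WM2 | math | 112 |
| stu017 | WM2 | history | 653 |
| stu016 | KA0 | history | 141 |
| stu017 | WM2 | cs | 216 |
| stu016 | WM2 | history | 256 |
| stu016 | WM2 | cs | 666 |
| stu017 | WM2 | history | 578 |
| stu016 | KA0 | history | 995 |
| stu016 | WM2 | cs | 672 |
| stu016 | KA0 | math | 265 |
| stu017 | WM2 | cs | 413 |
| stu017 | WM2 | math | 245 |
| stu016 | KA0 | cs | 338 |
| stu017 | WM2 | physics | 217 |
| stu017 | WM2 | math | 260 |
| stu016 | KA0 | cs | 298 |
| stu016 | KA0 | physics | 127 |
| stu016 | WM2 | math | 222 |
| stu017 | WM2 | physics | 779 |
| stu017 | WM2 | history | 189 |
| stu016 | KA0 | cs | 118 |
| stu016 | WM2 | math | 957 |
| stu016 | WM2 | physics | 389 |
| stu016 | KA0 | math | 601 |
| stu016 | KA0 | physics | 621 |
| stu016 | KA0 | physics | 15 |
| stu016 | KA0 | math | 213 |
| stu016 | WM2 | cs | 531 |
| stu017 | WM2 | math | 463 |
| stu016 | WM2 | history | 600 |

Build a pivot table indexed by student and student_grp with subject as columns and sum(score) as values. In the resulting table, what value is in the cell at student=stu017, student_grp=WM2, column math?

968

Rows with student=stu017, student_grp=WM2 and subject=math: score values are 245, 260, 463.
245 + 260 + 463 = 968.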